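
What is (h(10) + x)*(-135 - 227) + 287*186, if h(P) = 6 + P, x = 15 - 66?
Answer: 66052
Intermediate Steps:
x = -51
(h(10) + x)*(-135 - 227) + 287*186 = ((6 + 10) - 51)*(-135 - 227) + 287*186 = (16 - 51)*(-362) + 53382 = -35*(-362) + 53382 = 12670 + 53382 = 66052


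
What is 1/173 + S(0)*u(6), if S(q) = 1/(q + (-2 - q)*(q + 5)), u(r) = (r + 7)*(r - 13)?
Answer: 15753/1730 ≈ 9.1058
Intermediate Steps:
u(r) = (-13 + r)*(7 + r) (u(r) = (7 + r)*(-13 + r) = (-13 + r)*(7 + r))
S(q) = 1/(q + (-2 - q)*(5 + q))
1/173 + S(0)*u(6) = 1/173 + (-1/(10 + 0² + 6*0))*(-91 + 6² - 6*6) = 1/173 + (-1/(10 + 0 + 0))*(-91 + 36 - 36) = 1/173 - 1/10*(-91) = 1/173 - 1*⅒*(-91) = 1/173 - ⅒*(-91) = 1/173 + 91/10 = 15753/1730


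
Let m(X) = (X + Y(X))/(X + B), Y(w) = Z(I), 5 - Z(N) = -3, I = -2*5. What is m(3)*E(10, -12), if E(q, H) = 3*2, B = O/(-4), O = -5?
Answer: 264/17 ≈ 15.529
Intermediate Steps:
I = -10
Z(N) = 8 (Z(N) = 5 - 1*(-3) = 5 + 3 = 8)
B = 5/4 (B = -5/(-4) = -5*(-¼) = 5/4 ≈ 1.2500)
E(q, H) = 6
Y(w) = 8
m(X) = (8 + X)/(5/4 + X) (m(X) = (X + 8)/(X + 5/4) = (8 + X)/(5/4 + X))
m(3)*E(10, -12) = (4*(8 + 3)/(5 + 4*3))*6 = (4*11/(5 + 12))*6 = (4*11/17)*6 = (4*(1/17)*11)*6 = (44/17)*6 = 264/17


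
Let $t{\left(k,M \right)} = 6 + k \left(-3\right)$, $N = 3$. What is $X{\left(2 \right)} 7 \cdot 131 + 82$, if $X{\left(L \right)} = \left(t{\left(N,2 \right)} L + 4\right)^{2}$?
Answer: $3750$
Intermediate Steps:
$t{\left(k,M \right)} = 6 - 3 k$
$X{\left(L \right)} = \left(4 - 3 L\right)^{2}$ ($X{\left(L \right)} = \left(\left(6 - 9\right) L + 4\right)^{2} = \left(- 3 L + 4\right)^{2} = \left(4 - 3 L\right)^{2}$)
$X{\left(2 \right)} 7 \cdot 131 + 82 = \left(-4 + 3 \cdot 2\right)^{2} \cdot 7 \cdot 131 + 82 = \left(-4 + 6\right)^{2} \cdot 7 \cdot 131 + 82 = 2^{2} \cdot 7 \cdot 131 + 82 = 4 \cdot 7 \cdot 131 + 82 = 28 \cdot 131 + 82 = 3668 + 82 = 3750$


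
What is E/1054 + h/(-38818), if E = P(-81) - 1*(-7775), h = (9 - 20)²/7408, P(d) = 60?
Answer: 1126530903353/151546093088 ≈ 7.4336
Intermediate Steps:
h = 121/7408 (h = (-11)²*(1/7408) = 121*(1/7408) = 121/7408 ≈ 0.016334)
E = 7835 (E = 60 - 1*(-7775) = 60 + 7775 = 7835)
E/1054 + h/(-38818) = 7835/1054 + (121/7408)/(-38818) = 7835*(1/1054) + (121/7408)*(-1/38818) = 7835/1054 - 121/287563744 = 1126530903353/151546093088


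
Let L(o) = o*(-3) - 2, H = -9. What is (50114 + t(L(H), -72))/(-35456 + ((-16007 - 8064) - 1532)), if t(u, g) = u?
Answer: -16713/20353 ≈ -0.82116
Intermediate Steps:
L(o) = -2 - 3*o (L(o) = -3*o - 2 = -2 - 3*o)
(50114 + t(L(H), -72))/(-35456 + ((-16007 - 8064) - 1532)) = (50114 + (-2 - 3*(-9)))/(-35456 + ((-16007 - 8064) - 1532)) = (50114 + (-2 + 27))/(-35456 + (-24071 - 1532)) = (50114 + 25)/(-35456 - 25603) = 50139/(-61059) = 50139*(-1/61059) = -16713/20353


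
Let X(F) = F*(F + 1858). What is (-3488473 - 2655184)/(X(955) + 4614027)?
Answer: -6143657/7300442 ≈ -0.84155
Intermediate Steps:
X(F) = F*(1858 + F)
(-3488473 - 2655184)/(X(955) + 4614027) = (-3488473 - 2655184)/(955*(1858 + 955) + 4614027) = -6143657/(955*2813 + 4614027) = -6143657/(2686415 + 4614027) = -6143657/7300442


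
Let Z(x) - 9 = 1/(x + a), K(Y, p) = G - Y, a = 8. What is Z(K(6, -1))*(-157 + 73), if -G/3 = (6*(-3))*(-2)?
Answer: -40026/53 ≈ -755.21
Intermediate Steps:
G = -108 (G = -3*6*(-3)*(-2) = -(-54)*(-2) = -3*36 = -108)
K(Y, p) = -108 - Y
Z(x) = 9 + 1/(8 + x) (Z(x) = 9 + 1/(x + 8) = 9 + 1/(8 + x))
Z(K(6, -1))*(-157 + 73) = ((73 + 9*(-108 - 1*6))/(8 + (-108 - 1*6)))*(-157 + 73) = ((73 + 9*(-108 - 6))/(8 + (-108 - 6)))*(-84) = ((73 + 9*(-114))/(8 - 114))*(-84) = ((73 - 1026)/(-106))*(-84) = -1/106*(-953)*(-84) = (953/106)*(-84) = -40026/53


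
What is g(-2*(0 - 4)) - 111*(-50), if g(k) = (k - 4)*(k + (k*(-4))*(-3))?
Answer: 5966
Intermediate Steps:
g(k) = 13*k*(-4 + k) (g(k) = (-4 + k)*(k - 4*k*(-3)) = (-4 + k)*(k + 12*k) = (-4 + k)*(13*k) = 13*k*(-4 + k))
g(-2*(0 - 4)) - 111*(-50) = 13*(-2*(0 - 4))*(-4 - 2*(0 - 4)) - 111*(-50) = 13*(-2*(-4))*(-4 - 2*(-4)) + 5550 = 13*8*(-4 + 8) + 5550 = 13*8*4 + 5550 = 416 + 5550 = 5966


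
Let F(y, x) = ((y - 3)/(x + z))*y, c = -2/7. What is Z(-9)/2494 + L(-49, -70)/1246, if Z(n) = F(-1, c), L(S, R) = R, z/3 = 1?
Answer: -117219/2108677 ≈ -0.055589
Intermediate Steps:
z = 3 (z = 3*1 = 3)
c = -2/7 (c = -2*⅐ = -2/7 ≈ -0.28571)
F(y, x) = y*(-3 + y)/(3 + x) (F(y, x) = ((y - 3)/(x + 3))*y = ((-3 + y)/(3 + x))*y = y*(-3 + y)/(3 + x))
Z(n) = 28/19 (Z(n) = -(-3 - 1)/(3 - 2/7) = -1*(-4)/19/7 = -1*7/19*(-4) = 28/19)
Z(-9)/2494 + L(-49, -70)/1246 = (28/19)/2494 - 70/1246 = (28/19)*(1/2494) - 70*1/1246 = 14/23693 - 5/89 = -117219/2108677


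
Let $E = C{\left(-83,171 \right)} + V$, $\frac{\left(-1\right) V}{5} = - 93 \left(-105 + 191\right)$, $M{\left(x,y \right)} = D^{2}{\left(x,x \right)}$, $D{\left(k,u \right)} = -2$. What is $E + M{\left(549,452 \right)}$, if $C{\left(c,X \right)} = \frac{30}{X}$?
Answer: $\frac{2279668}{57} \approx 39994.0$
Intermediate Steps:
$M{\left(x,y \right)} = 4$ ($M{\left(x,y \right)} = \left(-2\right)^{2} = 4$)
$V = 39990$ ($V = - 5 \left(- 93 \left(-105 + 191\right)\right) = - 5 \left(\left(-93\right) 86\right) = \left(-5\right) \left(-7998\right) = 39990$)
$E = \frac{2279440}{57}$ ($E = \frac{30}{171} + 39990 = 30 \cdot \frac{1}{171} + 39990 = \frac{10}{57} + 39990 = \frac{2279440}{57} \approx 39990.0$)
$E + M{\left(549,452 \right)} = \frac{2279440}{57} + 4 = \frac{2279668}{57}$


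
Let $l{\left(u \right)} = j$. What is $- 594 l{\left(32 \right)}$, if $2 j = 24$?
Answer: $-7128$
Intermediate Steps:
$j = 12$ ($j = \frac{1}{2} \cdot 24 = 12$)
$l{\left(u \right)} = 12$
$- 594 l{\left(32 \right)} = \left(-594\right) 12 = -7128$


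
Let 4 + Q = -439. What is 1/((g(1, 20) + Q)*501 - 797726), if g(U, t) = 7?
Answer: -1/1016162 ≈ -9.8410e-7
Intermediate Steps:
Q = -443 (Q = -4 - 439 = -443)
1/((g(1, 20) + Q)*501 - 797726) = 1/((7 - 443)*501 - 797726) = 1/(-436*501 - 797726) = 1/(-218436 - 797726) = 1/(-1016162) = -1/1016162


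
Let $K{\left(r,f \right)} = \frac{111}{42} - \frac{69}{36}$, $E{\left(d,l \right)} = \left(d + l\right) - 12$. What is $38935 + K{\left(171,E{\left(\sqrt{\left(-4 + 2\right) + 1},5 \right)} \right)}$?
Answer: $\frac{3270601}{84} \approx 38936.0$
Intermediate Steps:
$E{\left(d,l \right)} = -12 + d + l$
$K{\left(r,f \right)} = \frac{61}{84}$ ($K{\left(r,f \right)} = 111 \cdot \frac{1}{42} - \frac{23}{12} = \frac{37}{14} - \frac{23}{12} = \frac{61}{84}$)
$38935 + K{\left(171,E{\left(\sqrt{\left(-4 + 2\right) + 1},5 \right)} \right)} = 38935 + \frac{61}{84} = \frac{3270601}{84}$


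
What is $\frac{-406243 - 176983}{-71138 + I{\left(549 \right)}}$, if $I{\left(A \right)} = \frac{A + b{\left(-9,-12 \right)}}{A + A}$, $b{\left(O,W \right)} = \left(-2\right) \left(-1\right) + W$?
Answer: $\frac{640382148}{78108985} \approx 8.1986$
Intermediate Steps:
$b{\left(O,W \right)} = 2 + W$
$I{\left(A \right)} = \frac{-10 + A}{2 A}$ ($I{\left(A \right)} = \frac{A + \left(2 - 12\right)}{A + A} = \frac{A - 10}{2 A} = \left(-10 + A\right) \frac{1}{2 A} = \frac{-10 + A}{2 A}$)
$\frac{-406243 - 176983}{-71138 + I{\left(549 \right)}} = \frac{-406243 - 176983}{-71138 + \frac{-10 + 549}{2 \cdot 549}} = - \frac{583226}{-71138 + \frac{1}{2} \cdot \frac{1}{549} \cdot 539} = - \frac{583226}{-71138 + \frac{539}{1098}} = - \frac{583226}{- \frac{78108985}{1098}} = \left(-583226\right) \left(- \frac{1098}{78108985}\right) = \frac{640382148}{78108985}$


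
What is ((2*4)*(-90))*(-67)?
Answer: 48240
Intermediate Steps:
((2*4)*(-90))*(-67) = (8*(-90))*(-67) = -720*(-67) = 48240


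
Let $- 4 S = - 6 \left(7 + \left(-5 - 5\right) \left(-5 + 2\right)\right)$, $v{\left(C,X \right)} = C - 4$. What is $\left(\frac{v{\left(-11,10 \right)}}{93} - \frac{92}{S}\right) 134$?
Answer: $- \frac{838706}{3441} \approx -243.74$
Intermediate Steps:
$v{\left(C,X \right)} = -4 + C$ ($v{\left(C,X \right)} = C - 4 = -4 + C$)
$S = \frac{111}{2}$ ($S = - \frac{\left(-6\right) \left(7 + \left(-5 - 5\right) \left(-5 + 2\right)\right)}{4} = - \frac{\left(-6\right) \left(7 - -30\right)}{4} = - \frac{\left(-6\right) \left(7 + 30\right)}{4} = - \frac{\left(-6\right) 37}{4} = \left(- \frac{1}{4}\right) \left(-222\right) = \frac{111}{2} \approx 55.5$)
$\left(\frac{v{\left(-11,10 \right)}}{93} - \frac{92}{S}\right) 134 = \left(\frac{-4 - 11}{93} - \frac{92}{\frac{111}{2}}\right) 134 = \left(\left(-15\right) \frac{1}{93} - \frac{184}{111}\right) 134 = \left(- \frac{5}{31} - \frac{184}{111}\right) 134 = \left(- \frac{6259}{3441}\right) 134 = - \frac{838706}{3441}$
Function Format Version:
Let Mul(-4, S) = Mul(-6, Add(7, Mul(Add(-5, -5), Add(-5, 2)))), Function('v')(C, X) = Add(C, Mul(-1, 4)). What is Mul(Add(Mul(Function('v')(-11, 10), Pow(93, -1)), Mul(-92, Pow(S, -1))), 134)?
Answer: Rational(-838706, 3441) ≈ -243.74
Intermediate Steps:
Function('v')(C, X) = Add(-4, C) (Function('v')(C, X) = Add(C, -4) = Add(-4, C))
S = Rational(111, 2) (S = Mul(Rational(-1, 4), Mul(-6, Add(7, Mul(Add(-5, -5), Add(-5, 2))))) = Mul(Rational(-1, 4), Mul(-6, Add(7, Mul(-10, -3)))) = Mul(Rational(-1, 4), Mul(-6, Add(7, 30))) = Mul(Rational(-1, 4), Mul(-6, 37)) = Mul(Rational(-1, 4), -222) = Rational(111, 2) ≈ 55.500)
Mul(Add(Mul(Function('v')(-11, 10), Pow(93, -1)), Mul(-92, Pow(S, -1))), 134) = Mul(Add(Mul(Add(-4, -11), Pow(93, -1)), Mul(-92, Pow(Rational(111, 2), -1))), 134) = Mul(Add(Mul(-15, Rational(1, 93)), Mul(-92, Rational(2, 111))), 134) = Mul(Add(Rational(-5, 31), Rational(-184, 111)), 134) = Mul(Rational(-6259, 3441), 134) = Rational(-838706, 3441)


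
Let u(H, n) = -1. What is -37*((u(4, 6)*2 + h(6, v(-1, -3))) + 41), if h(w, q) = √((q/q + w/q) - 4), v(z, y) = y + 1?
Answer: -1443 - 37*I*√6 ≈ -1443.0 - 90.631*I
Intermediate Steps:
v(z, y) = 1 + y
h(w, q) = √(-3 + w/q) (h(w, q) = √((1 + w/q) - 4) = √(-3 + w/q))
-37*((u(4, 6)*2 + h(6, v(-1, -3))) + 41) = -37*((-1*2 + √(-3 + 6/(1 - 3))) + 41) = -37*((-2 + √(-3 + 6/(-2))) + 41) = -37*((-2 + √(-3 + 6*(-½))) + 41) = -37*((-2 + √(-3 - 3)) + 41) = -37*((-2 + √(-6)) + 41) = -37*((-2 + I*√6) + 41) = -37*(39 + I*√6) = -1443 - 37*I*√6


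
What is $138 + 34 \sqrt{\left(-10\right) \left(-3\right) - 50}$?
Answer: $138 + 68 i \sqrt{5} \approx 138.0 + 152.05 i$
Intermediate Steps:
$138 + 34 \sqrt{\left(-10\right) \left(-3\right) - 50} = 138 + 34 \sqrt{30 - 50} = 138 + 34 \sqrt{-20} = 138 + 34 \cdot 2 i \sqrt{5} = 138 + 68 i \sqrt{5}$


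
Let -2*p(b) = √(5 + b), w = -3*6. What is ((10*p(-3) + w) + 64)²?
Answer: 2166 - 460*√2 ≈ 1515.5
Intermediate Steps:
w = -18
p(b) = -√(5 + b)/2
((10*p(-3) + w) + 64)² = ((10*(-√(5 - 3)/2) - 18) + 64)² = ((10*(-√2/2) - 18) + 64)² = ((-5*√2 - 18) + 64)² = ((-18 - 5*√2) + 64)² = (46 - 5*√2)²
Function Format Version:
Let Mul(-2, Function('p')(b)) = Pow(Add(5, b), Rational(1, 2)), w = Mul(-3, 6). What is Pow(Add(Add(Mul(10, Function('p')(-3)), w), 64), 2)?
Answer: Add(2166, Mul(-460, Pow(2, Rational(1, 2)))) ≈ 1515.5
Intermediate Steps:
w = -18
Function('p')(b) = Mul(Rational(-1, 2), Pow(Add(5, b), Rational(1, 2)))
Pow(Add(Add(Mul(10, Function('p')(-3)), w), 64), 2) = Pow(Add(Add(Mul(10, Mul(Rational(-1, 2), Pow(Add(5, -3), Rational(1, 2)))), -18), 64), 2) = Pow(Add(Add(Mul(10, Mul(Rational(-1, 2), Pow(2, Rational(1, 2)))), -18), 64), 2) = Pow(Add(Add(Mul(-5, Pow(2, Rational(1, 2))), -18), 64), 2) = Pow(Add(Add(-18, Mul(-5, Pow(2, Rational(1, 2)))), 64), 2) = Pow(Add(46, Mul(-5, Pow(2, Rational(1, 2)))), 2)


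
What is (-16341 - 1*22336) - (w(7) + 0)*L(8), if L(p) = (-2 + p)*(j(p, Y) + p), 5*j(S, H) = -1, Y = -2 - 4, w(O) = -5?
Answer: -38443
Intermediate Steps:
Y = -6
j(S, H) = -⅕ (j(S, H) = (⅕)*(-1) = -⅕)
L(p) = (-2 + p)*(-⅕ + p)
(-16341 - 1*22336) - (w(7) + 0)*L(8) = (-16341 - 1*22336) - (-5 + 0)*(⅖ + 8² - 11/5*8) = (-16341 - 22336) - (-5)*(⅖ + 64 - 88/5) = -38677 - (-5)*234/5 = -38677 - 1*(-234) = -38677 + 234 = -38443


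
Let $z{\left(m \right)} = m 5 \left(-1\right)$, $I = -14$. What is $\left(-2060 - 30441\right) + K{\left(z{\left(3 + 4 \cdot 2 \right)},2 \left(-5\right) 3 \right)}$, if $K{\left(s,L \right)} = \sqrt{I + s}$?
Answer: $-32501 + i \sqrt{69} \approx -32501.0 + 8.3066 i$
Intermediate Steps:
$z{\left(m \right)} = - 5 m$ ($z{\left(m \right)} = 5 m \left(-1\right) = - 5 m$)
$K{\left(s,L \right)} = \sqrt{-14 + s}$
$\left(-2060 - 30441\right) + K{\left(z{\left(3 + 4 \cdot 2 \right)},2 \left(-5\right) 3 \right)} = \left(-2060 - 30441\right) + \sqrt{-14 - 5 \left(3 + 4 \cdot 2\right)} = -32501 + \sqrt{-14 - 5 \left(3 + 8\right)} = -32501 + \sqrt{-14 - 55} = -32501 + \sqrt{-69} = -32501 + i \sqrt{69}$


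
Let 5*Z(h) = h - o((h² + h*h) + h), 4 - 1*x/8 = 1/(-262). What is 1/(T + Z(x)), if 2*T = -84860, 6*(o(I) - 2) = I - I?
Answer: -655/27787716 ≈ -2.3572e-5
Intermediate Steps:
o(I) = 2 (o(I) = 2 + (I - I)/6 = 2 + (⅙)*0 = 2 + 0 = 2)
x = 4196/131 (x = 32 - 8/(-262) = 32 - 8*(-1/262) = 32 + 4/131 = 4196/131 ≈ 32.031)
Z(h) = -⅖ + h/5 (Z(h) = (h - 1*2)/5 = (h - 2)/5 = (-2 + h)/5 = -⅖ + h/5)
T = -42430 (T = (½)*(-84860) = -42430)
1/(T + Z(x)) = 1/(-42430 + (-⅖ + (⅕)*(4196/131))) = 1/(-42430 + (-⅖ + 4196/655)) = 1/(-42430 + 3934/655) = 1/(-27787716/655) = -655/27787716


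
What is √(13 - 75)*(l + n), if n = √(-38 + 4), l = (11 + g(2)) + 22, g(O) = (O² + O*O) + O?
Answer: I*√62*(43 + I*√34) ≈ -45.913 + 338.58*I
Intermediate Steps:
g(O) = O + 2*O² (g(O) = (O² + O²) + O = 2*O² + O = O + 2*O²)
l = 43 (l = (11 + 2*(1 + 2*2)) + 22 = (11 + 2*(1 + 4)) + 22 = (11 + 2*5) + 22 = (11 + 10) + 22 = 21 + 22 = 43)
n = I*√34 (n = √(-34) = I*√34 ≈ 5.8309*I)
√(13 - 75)*(l + n) = √(13 - 75)*(43 + I*√34) = √(-62)*(43 + I*√34) = (I*√62)*(43 + I*√34) = I*√62*(43 + I*√34)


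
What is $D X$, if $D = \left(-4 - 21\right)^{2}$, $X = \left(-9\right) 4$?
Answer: $-22500$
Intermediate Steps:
$X = -36$
$D = 625$ ($D = \left(-4 - 21\right)^{2} = \left(-25\right)^{2} = 625$)
$D X = 625 \left(-36\right) = -22500$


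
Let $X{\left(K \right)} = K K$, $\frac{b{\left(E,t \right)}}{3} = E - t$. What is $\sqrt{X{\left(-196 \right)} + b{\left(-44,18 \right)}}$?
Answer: $\sqrt{38230} \approx 195.52$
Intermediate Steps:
$b{\left(E,t \right)} = - 3 t + 3 E$ ($b{\left(E,t \right)} = 3 \left(E - t\right) = - 3 t + 3 E$)
$X{\left(K \right)} = K^{2}$
$\sqrt{X{\left(-196 \right)} + b{\left(-44,18 \right)}} = \sqrt{\left(-196\right)^{2} + \left(\left(-3\right) 18 + 3 \left(-44\right)\right)} = \sqrt{38416 - 186} = \sqrt{38230}$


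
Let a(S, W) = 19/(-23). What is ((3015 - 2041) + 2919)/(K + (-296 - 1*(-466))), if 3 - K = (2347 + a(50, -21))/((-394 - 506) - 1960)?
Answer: 128040770/5716951 ≈ 22.397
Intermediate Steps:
a(S, W) = -19/23 (a(S, W) = 19*(-1/23) = -19/23)
K = 125651/32890 (K = 3 - (2347 - 19/23)/((-394 - 506) - 1960) = 3 - 53962/(23*(-900 - 1960)) = 3 - 53962/(23*(-2860)) = 3 - 53962*(-1)/(23*2860) = 3 - 1*(-26981/32890) = 3 + 26981/32890 = 125651/32890 ≈ 3.8203)
((3015 - 2041) + 2919)/(K + (-296 - 1*(-466))) = ((3015 - 2041) + 2919)/(125651/32890 + (-296 - 1*(-466))) = (974 + 2919)/(125651/32890 + (-296 + 466)) = 3893/(125651/32890 + 170) = 3893/(5716951/32890) = 3893*(32890/5716951) = 128040770/5716951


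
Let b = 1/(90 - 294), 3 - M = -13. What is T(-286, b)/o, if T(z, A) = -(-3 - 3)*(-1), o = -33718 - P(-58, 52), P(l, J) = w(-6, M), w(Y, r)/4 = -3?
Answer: 3/16853 ≈ 0.00017801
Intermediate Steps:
M = 16 (M = 3 - 1*(-13) = 3 + 13 = 16)
w(Y, r) = -12 (w(Y, r) = 4*(-3) = -12)
P(l, J) = -12
b = -1/204 (b = 1/(-204) = -1/204 ≈ -0.0049020)
o = -33706 (o = -33718 - 1*(-12) = -33718 + 12 = -33706)
T(z, A) = -6 (T(z, A) = -(-6)*(-1) = -1*6 = -6)
T(-286, b)/o = -6/(-33706) = -6*(-1/33706) = 3/16853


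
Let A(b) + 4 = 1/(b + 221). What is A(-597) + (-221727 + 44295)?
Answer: -66715937/376 ≈ -1.7744e+5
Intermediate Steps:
A(b) = -4 + 1/(221 + b) (A(b) = -4 + 1/(b + 221) = -4 + 1/(221 + b))
A(-597) + (-221727 + 44295) = (-883 - 4*(-597))/(221 - 597) + (-221727 + 44295) = (-883 + 2388)/(-376) - 177432 = -1/376*1505 - 177432 = -1505/376 - 177432 = -66715937/376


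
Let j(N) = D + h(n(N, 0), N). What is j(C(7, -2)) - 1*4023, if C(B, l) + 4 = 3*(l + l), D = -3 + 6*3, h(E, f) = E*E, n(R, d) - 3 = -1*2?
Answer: -4007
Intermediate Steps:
n(R, d) = 1 (n(R, d) = 3 - 1*2 = 3 - 2 = 1)
h(E, f) = E²
D = 15 (D = -3 + 18 = 15)
C(B, l) = -4 + 6*l (C(B, l) = -4 + 3*(l + l) = -4 + 3*(2*l) = -4 + 6*l)
j(N) = 16 (j(N) = 15 + 1² = 15 + 1 = 16)
j(C(7, -2)) - 1*4023 = 16 - 1*4023 = 16 - 4023 = -4007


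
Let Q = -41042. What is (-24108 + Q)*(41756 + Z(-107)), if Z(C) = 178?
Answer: -2732000100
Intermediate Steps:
(-24108 + Q)*(41756 + Z(-107)) = (-24108 - 41042)*(41756 + 178) = -65150*41934 = -2732000100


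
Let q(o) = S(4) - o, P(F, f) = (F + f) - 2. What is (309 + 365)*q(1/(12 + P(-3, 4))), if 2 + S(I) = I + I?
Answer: 43810/11 ≈ 3982.7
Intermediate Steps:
P(F, f) = -2 + F + f
S(I) = -2 + 2*I (S(I) = -2 + (I + I) = -2 + 2*I)
q(o) = 6 - o (q(o) = (-2 + 2*4) - o = (-2 + 8) - o = 6 - o)
(309 + 365)*q(1/(12 + P(-3, 4))) = (309 + 365)*(6 - 1/(12 + (-2 - 3 + 4))) = 674*(6 - 1/(12 - 1)) = 674*(6 - 1/11) = 674*(65/11) = 43810/11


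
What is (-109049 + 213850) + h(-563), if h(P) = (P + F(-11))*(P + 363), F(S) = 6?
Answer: 216201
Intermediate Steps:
h(P) = (6 + P)*(363 + P) (h(P) = (P + 6)*(P + 363) = (6 + P)*(363 + P))
(-109049 + 213850) + h(-563) = (-109049 + 213850) + (2178 + (-563)² + 369*(-563)) = 104801 + (2178 + 316969 - 207747) = 104801 + 111400 = 216201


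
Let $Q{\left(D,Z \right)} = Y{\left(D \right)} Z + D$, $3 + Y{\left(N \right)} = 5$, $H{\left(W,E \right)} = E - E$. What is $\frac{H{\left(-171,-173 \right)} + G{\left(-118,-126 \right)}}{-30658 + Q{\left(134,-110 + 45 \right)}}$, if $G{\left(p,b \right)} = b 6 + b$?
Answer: $\frac{49}{1703} \approx 0.028773$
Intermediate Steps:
$H{\left(W,E \right)} = 0$
$Y{\left(N \right)} = 2$ ($Y{\left(N \right)} = -3 + 5 = 2$)
$Q{\left(D,Z \right)} = D + 2 Z$ ($Q{\left(D,Z \right)} = 2 Z + D = D + 2 Z$)
$G{\left(p,b \right)} = 7 b$ ($G{\left(p,b \right)} = 6 b + b = 7 b$)
$\frac{H{\left(-171,-173 \right)} + G{\left(-118,-126 \right)}}{-30658 + Q{\left(134,-110 + 45 \right)}} = \frac{0 + 7 \left(-126\right)}{-30658 + \left(134 + 2 \left(-110 + 45\right)\right)} = \frac{0 - 882}{-30658 + \left(134 + 2 \left(-65\right)\right)} = - \frac{882}{-30658 + \left(134 - 130\right)} = - \frac{882}{-30658 + 4} = - \frac{882}{-30654} = \left(-882\right) \left(- \frac{1}{30654}\right) = \frac{49}{1703}$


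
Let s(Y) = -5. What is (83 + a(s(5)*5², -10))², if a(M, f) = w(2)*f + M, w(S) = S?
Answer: 3844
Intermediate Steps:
a(M, f) = M + 2*f (a(M, f) = 2*f + M = M + 2*f)
(83 + a(s(5)*5², -10))² = (83 + (-5*5² + 2*(-10)))² = (83 + (-5*25 - 20))² = (83 + (-125 - 20))² = (83 - 145)² = (-62)² = 3844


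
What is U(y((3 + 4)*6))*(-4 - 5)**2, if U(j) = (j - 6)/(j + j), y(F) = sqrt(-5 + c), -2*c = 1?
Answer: 81/2 + 243*I*sqrt(22)/11 ≈ 40.5 + 103.62*I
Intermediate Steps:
c = -1/2 (c = -1/2*1 = -1/2 ≈ -0.50000)
y(F) = I*sqrt(22)/2 (y(F) = sqrt(-5 - 1/2) = sqrt(-11/2) = I*sqrt(22)/2)
U(j) = (-6 + j)/(2*j) (U(j) = (-6 + j)/((2*j)) = (-6 + j)*(1/(2*j)) = (-6 + j)/(2*j))
U(y((3 + 4)*6))*(-4 - 5)**2 = ((-6 + I*sqrt(22)/2)/(2*((I*sqrt(22)/2))))*(-4 - 5)**2 = ((-I*sqrt(22)/11)*(-6 + I*sqrt(22)/2)/2)*(-9)**2 = -I*sqrt(22)*(-6 + I*sqrt(22)/2)/22*81 = -81*I*sqrt(22)*(-6 + I*sqrt(22)/2)/22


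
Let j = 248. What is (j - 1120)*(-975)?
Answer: 850200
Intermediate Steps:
(j - 1120)*(-975) = (248 - 1120)*(-975) = -872*(-975) = 850200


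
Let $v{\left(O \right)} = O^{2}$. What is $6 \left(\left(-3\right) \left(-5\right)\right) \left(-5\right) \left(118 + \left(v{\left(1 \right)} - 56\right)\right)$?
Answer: $-28350$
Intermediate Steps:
$6 \left(\left(-3\right) \left(-5\right)\right) \left(-5\right) \left(118 + \left(v{\left(1 \right)} - 56\right)\right) = 6 \left(\left(-3\right) \left(-5\right)\right) \left(-5\right) \left(118 + \left(1^{2} - 56\right)\right) = 6 \cdot 15 \left(-5\right) \left(118 + \left(1 - 56\right)\right) = 90 \left(-5\right) \left(118 - 55\right) = \left(-450\right) 63 = -28350$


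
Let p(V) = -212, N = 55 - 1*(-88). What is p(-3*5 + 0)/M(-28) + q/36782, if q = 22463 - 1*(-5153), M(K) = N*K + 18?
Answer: 29468790/36653263 ≈ 0.80399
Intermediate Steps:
N = 143 (N = 55 + 88 = 143)
M(K) = 18 + 143*K (M(K) = 143*K + 18 = 18 + 143*K)
q = 27616 (q = 22463 + 5153 = 27616)
p(-3*5 + 0)/M(-28) + q/36782 = -212/(18 + 143*(-28)) + 27616/36782 = -212/(18 - 4004) + 27616*(1/36782) = -212/(-3986) + 13808/18391 = -212*(-1/3986) + 13808/18391 = 106/1993 + 13808/18391 = 29468790/36653263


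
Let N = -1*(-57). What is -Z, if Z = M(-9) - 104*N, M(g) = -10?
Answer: 5938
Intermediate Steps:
N = 57
Z = -5938 (Z = -10 - 104*57 = -10 - 5928 = -5938)
-Z = -1*(-5938) = 5938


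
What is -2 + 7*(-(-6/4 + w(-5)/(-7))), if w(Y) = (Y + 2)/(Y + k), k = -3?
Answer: 71/8 ≈ 8.8750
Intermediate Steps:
w(Y) = (2 + Y)/(-3 + Y) (w(Y) = (Y + 2)/(Y - 3) = (2 + Y)/(-3 + Y))
-2 + 7*(-(-6/4 + w(-5)/(-7))) = -2 + 7*(-(-6/4 + ((2 - 5)/(-3 - 5))/(-7))) = -2 + 7*(-(-6*1/4 + (-3/(-8))*(-1/7))) = -2 + 7*(-(-3/2 - 1/8*(-3)*(-1/7))) = -2 + 7*(-(-3/2 + (3/8)*(-1/7))) = -2 + 7*(-(-3/2 - 3/56)) = -2 + 7*(-1*(-87/56)) = -2 + 7*(87/56) = -2 + 87/8 = 71/8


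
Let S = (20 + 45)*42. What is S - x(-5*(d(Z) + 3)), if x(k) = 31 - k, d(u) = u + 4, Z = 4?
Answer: 2644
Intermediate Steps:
d(u) = 4 + u
S = 2730 (S = 65*42 = 2730)
S - x(-5*(d(Z) + 3)) = 2730 - (31 - (-5)*((4 + 4) + 3)) = 2730 - (31 - (-5)*(8 + 3)) = 2730 - (31 - (-5)*11) = 2730 - (31 - 1*(-55)) = 2730 - (31 + 55) = 2730 - 1*86 = 2730 - 86 = 2644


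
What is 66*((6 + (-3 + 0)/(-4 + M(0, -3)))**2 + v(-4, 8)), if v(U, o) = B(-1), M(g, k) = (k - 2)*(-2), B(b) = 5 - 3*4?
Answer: 3069/2 ≈ 1534.5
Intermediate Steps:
B(b) = -7 (B(b) = 5 - 12 = -7)
M(g, k) = 4 - 2*k (M(g, k) = (-2 + k)*(-2) = 4 - 2*k)
v(U, o) = -7
66*((6 + (-3 + 0)/(-4 + M(0, -3)))**2 + v(-4, 8)) = 66*((6 + (-3 + 0)/(-4 + (4 - 2*(-3))))**2 - 7) = 66*((6 - 3/(-4 + (4 + 6)))**2 - 7) = 66*((6 - 3/(-4 + 10))**2 - 7) = 66*((6 - 3/6)**2 - 7) = 66*((6 - 3*1/6)**2 - 7) = 66*((6 - 1/2)**2 - 7) = 66*((11/2)**2 - 7) = 66*(121/4 - 7) = 66*(93/4) = 3069/2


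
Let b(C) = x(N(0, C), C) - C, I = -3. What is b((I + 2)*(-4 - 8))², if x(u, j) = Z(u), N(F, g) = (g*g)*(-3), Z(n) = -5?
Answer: 289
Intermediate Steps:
N(F, g) = -3*g² (N(F, g) = g²*(-3) = -3*g²)
x(u, j) = -5
b(C) = -5 - C
b((I + 2)*(-4 - 8))² = (-5 - (-3 + 2)*(-4 - 8))² = (-5 - (-1)*(-12))² = (-5 - 1*12)² = (-5 - 12)² = (-17)² = 289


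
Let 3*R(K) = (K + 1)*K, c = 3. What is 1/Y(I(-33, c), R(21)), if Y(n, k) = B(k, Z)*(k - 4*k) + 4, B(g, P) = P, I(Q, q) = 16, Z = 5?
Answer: -1/2306 ≈ -0.00043365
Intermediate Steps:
R(K) = K*(1 + K)/3 (R(K) = ((K + 1)*K)/3 = ((1 + K)*K)/3 = (K*(1 + K))/3 = K*(1 + K)/3)
Y(n, k) = 4 - 15*k (Y(n, k) = 5*(k - 4*k) + 4 = 5*(-3*k) + 4 = -15*k + 4 = 4 - 15*k)
1/Y(I(-33, c), R(21)) = 1/(4 - 5*21*(1 + 21)) = 1/(4 - 5*21*22) = 1/(4 - 15*154) = 1/(4 - 2310) = 1/(-2306) = -1/2306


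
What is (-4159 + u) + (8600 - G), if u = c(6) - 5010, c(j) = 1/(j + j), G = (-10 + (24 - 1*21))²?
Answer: -7415/12 ≈ -617.92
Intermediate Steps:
G = 49 (G = (-10 + (24 - 21))² = (-10 + 3)² = (-7)² = 49)
c(j) = 1/(2*j)
u = -60119/12 (u = (½)/6 - 5010 = (½)*(⅙) - 5010 = 1/12 - 5010 = -60119/12 ≈ -5009.9)
(-4159 + u) + (8600 - G) = (-4159 - 60119/12) + (8600 - 1*49) = -110027/12 + (8600 - 49) = -110027/12 + 8551 = -7415/12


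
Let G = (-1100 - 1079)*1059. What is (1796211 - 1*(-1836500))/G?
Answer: -3632711/2307561 ≈ -1.5743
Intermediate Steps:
G = -2307561 (G = -2179*1059 = -2307561)
(1796211 - 1*(-1836500))/G = (1796211 - 1*(-1836500))/(-2307561) = (1796211 + 1836500)*(-1/2307561) = 3632711*(-1/2307561) = -3632711/2307561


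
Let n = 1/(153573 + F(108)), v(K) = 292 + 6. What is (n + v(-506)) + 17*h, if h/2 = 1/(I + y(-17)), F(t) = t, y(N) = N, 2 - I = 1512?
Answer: 7769633411/26074543 ≈ 297.98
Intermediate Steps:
I = -1510 (I = 2 - 1*1512 = 2 - 1512 = -1510)
v(K) = 298
h = -2/1527 (h = 2/(-1510 - 17) = 2/(-1527) = 2*(-1/1527) = -2/1527 ≈ -0.0013098)
n = 1/153681 (n = 1/(153573 + 108) = 1/153681 ≈ 6.5070e-6)
(n + v(-506)) + 17*h = (1/153681 + 298) + 17*(-2/1527) = 45796939/153681 - 34/1527 = 7769633411/26074543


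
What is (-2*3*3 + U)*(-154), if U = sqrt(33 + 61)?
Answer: 2772 - 154*sqrt(94) ≈ 1278.9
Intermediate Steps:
U = sqrt(94) ≈ 9.6954
(-2*3*3 + U)*(-154) = (-2*3*3 + sqrt(94))*(-154) = (-6*3 + sqrt(94))*(-154) = (-18 + sqrt(94))*(-154) = 2772 - 154*sqrt(94)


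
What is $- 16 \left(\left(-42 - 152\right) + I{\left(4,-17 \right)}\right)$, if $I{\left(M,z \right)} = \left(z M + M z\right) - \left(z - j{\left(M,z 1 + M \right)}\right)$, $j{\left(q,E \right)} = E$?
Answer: $5216$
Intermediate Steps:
$I{\left(M,z \right)} = M + 2 M z$ ($I{\left(M,z \right)} = \left(z M + M z\right) - \left(z - M - z 1\right) = \left(M z + M z\right) + \left(\left(z + M\right) - z\right) = 2 M z + \left(\left(M + z\right) - z\right) = 2 M z + M = M + 2 M z$)
$- 16 \left(\left(-42 - 152\right) + I{\left(4,-17 \right)}\right) = - 16 \left(\left(-42 - 152\right) + 4 \left(1 + 2 \left(-17\right)\right)\right) = - 16 \left(-194 + 4 \left(1 - 34\right)\right) = - 16 \left(-194 + 4 \left(-33\right)\right) = - 16 \left(-194 - 132\right) = \left(-16\right) \left(-326\right) = 5216$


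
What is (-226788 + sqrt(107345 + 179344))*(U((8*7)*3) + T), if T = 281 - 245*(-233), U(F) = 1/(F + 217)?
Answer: -5008819583868/385 + 22085911*sqrt(286689)/385 ≈ -1.2979e+10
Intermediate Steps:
U(F) = 1/(217 + F)
T = 57366 (T = 281 + 57085 = 57366)
(-226788 + sqrt(107345 + 179344))*(U((8*7)*3) + T) = (-226788 + sqrt(107345 + 179344))*(1/(217 + (8*7)*3) + 57366) = (-226788 + sqrt(286689))*(1/(217 + 56*3) + 57366) = (-226788 + sqrt(286689))*(1/(217 + 168) + 57366) = (-226788 + sqrt(286689))*(1/385 + 57366) = (-226788 + sqrt(286689))*(22085911/385) = -5008819583868/385 + 22085911*sqrt(286689)/385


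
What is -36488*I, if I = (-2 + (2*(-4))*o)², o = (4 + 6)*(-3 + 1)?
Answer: -910886432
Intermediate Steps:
o = -20 (o = 10*(-2) = -20)
I = 24964 (I = (-2 + (2*(-4))*(-20))² = (-2 - 8*(-20))² = (-2 + 160)² = 158² = 24964)
-36488*I = -36488*24964 = -910886432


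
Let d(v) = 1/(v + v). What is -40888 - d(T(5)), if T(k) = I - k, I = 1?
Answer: -327103/8 ≈ -40888.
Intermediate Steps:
T(k) = 1 - k
d(v) = 1/(2*v)
-40888 - d(T(5)) = -40888 - 1/(2*(1 - 1*5)) = -40888 - 1/(2*(1 - 5)) = -40888 - 1/(2*(-4)) = -40888 - (-1)/(2*4) = -40888 - 1*(-⅛) = -40888 + ⅛ = -327103/8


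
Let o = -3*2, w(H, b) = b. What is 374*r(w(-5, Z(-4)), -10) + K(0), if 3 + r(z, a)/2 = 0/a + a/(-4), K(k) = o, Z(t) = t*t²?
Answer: -380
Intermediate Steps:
Z(t) = t³
o = -6
K(k) = -6
r(z, a) = -6 - a/2 (r(z, a) = -6 + 2*(0/a + a/(-4)) = -6 + 2*(0 + a*(-¼)) = -6 + 2*(0 - a/4) = -6 + 2*(-a/4) = -6 - a/2)
374*r(w(-5, Z(-4)), -10) + K(0) = 374*(-6 - ½*(-10)) - 6 = 374*(-6 + 5) - 6 = 374*(-1) - 6 = -374 - 6 = -380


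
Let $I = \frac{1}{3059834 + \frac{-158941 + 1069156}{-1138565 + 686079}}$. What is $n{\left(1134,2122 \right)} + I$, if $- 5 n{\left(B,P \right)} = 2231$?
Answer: $- \frac{3088888964627749}{6922655685545} \approx -446.2$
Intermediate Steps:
$n{\left(B,P \right)} = - \frac{2231}{5}$ ($n{\left(B,P \right)} = \left(- \frac{1}{5}\right) 2231 = - \frac{2231}{5}$)
$I = \frac{452486}{1384531137109}$ ($I = \frac{1}{3059834 + \frac{910215}{-452486}} = \frac{1}{3059834 + 910215 \left(- \frac{1}{452486}\right)} = \frac{1}{3059834 - \frac{910215}{452486}} = \frac{1}{\frac{1384531137109}{452486}} = \frac{452486}{1384531137109} \approx 3.2682 \cdot 10^{-7}$)
$n{\left(1134,2122 \right)} + I = - \frac{2231}{5} + \frac{452486}{1384531137109} = - \frac{3088888964627749}{6922655685545}$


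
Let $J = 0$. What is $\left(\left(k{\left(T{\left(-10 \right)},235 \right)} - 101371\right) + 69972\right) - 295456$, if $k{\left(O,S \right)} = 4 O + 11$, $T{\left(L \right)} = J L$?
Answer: $-326844$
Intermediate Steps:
$T{\left(L \right)} = 0$ ($T{\left(L \right)} = 0 L = 0$)
$k{\left(O,S \right)} = 11 + 4 O$
$\left(\left(k{\left(T{\left(-10 \right)},235 \right)} - 101371\right) + 69972\right) - 295456 = \left(\left(\left(11 + 4 \cdot 0\right) - 101371\right) + 69972\right) - 295456 = \left(\left(\left(11 + 0\right) - 101371\right) + 69972\right) - 295456 = \left(\left(11 - 101371\right) + 69972\right) - 295456 = \left(-101360 + 69972\right) - 295456 = -31388 - 295456 = -326844$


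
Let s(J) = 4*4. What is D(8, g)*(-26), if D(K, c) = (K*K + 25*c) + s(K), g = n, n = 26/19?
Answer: -56420/19 ≈ -2969.5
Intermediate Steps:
n = 26/19 (n = 26*(1/19) = 26/19 ≈ 1.3684)
g = 26/19 ≈ 1.3684
s(J) = 16
D(K, c) = 16 + K**2 + 25*c (D(K, c) = (K*K + 25*c) + 16 = (K**2 + 25*c) + 16 = 16 + K**2 + 25*c)
D(8, g)*(-26) = (16 + 8**2 + 25*(26/19))*(-26) = (16 + 64 + 650/19)*(-26) = (2170/19)*(-26) = -56420/19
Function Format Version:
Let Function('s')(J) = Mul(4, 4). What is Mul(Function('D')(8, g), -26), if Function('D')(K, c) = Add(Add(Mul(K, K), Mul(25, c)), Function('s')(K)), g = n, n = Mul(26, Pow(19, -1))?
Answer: Rational(-56420, 19) ≈ -2969.5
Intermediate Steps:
n = Rational(26, 19) (n = Mul(26, Rational(1, 19)) = Rational(26, 19) ≈ 1.3684)
g = Rational(26, 19) ≈ 1.3684
Function('s')(J) = 16
Function('D')(K, c) = Add(16, Pow(K, 2), Mul(25, c)) (Function('D')(K, c) = Add(Add(Mul(K, K), Mul(25, c)), 16) = Add(Add(Pow(K, 2), Mul(25, c)), 16) = Add(16, Pow(K, 2), Mul(25, c)))
Mul(Function('D')(8, g), -26) = Mul(Add(16, Pow(8, 2), Mul(25, Rational(26, 19))), -26) = Mul(Add(16, 64, Rational(650, 19)), -26) = Mul(Rational(2170, 19), -26) = Rational(-56420, 19)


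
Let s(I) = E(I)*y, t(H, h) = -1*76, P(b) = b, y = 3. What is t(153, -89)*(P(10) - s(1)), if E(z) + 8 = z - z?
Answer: -2584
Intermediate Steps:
E(z) = -8 (E(z) = -8 + (z - z) = -8 + 0 = -8)
t(H, h) = -76
s(I) = -24 (s(I) = -8*3 = -24)
t(153, -89)*(P(10) - s(1)) = -76*(10 - 1*(-24)) = -76*(10 + 24) = -76*34 = -2584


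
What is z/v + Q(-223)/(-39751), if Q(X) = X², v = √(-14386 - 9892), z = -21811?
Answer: -49729/39751 + 21811*I*√24278/24278 ≈ -1.251 + 139.98*I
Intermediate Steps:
v = I*√24278 (v = √(-24278) = I*√24278 ≈ 155.81*I)
z/v + Q(-223)/(-39751) = -21811*(-I*√24278/24278) + (-223)²/(-39751) = -(-21811)*I*√24278/24278 + 49729*(-1/39751) = 21811*I*√24278/24278 - 49729/39751 = -49729/39751 + 21811*I*√24278/24278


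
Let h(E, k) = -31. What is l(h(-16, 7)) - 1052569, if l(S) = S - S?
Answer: -1052569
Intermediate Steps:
l(S) = 0
l(h(-16, 7)) - 1052569 = 0 - 1052569 = -1052569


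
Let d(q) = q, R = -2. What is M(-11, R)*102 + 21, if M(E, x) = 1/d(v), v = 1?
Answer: 123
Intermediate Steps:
M(E, x) = 1 (M(E, x) = 1/1 = 1)
M(-11, R)*102 + 21 = 1*102 + 21 = 102 + 21 = 123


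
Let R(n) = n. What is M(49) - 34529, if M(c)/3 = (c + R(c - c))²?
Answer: -27326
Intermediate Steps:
M(c) = 3*c² (M(c) = 3*(c + (c - c))² = 3*(c + 0)² = 3*c²)
M(49) - 34529 = 3*49² - 34529 = 3*2401 - 34529 = 7203 - 34529 = -27326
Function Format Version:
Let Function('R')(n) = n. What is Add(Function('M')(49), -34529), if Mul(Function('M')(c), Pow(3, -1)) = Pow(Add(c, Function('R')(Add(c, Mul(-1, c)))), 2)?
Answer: -27326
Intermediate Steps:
Function('M')(c) = Mul(3, Pow(c, 2)) (Function('M')(c) = Mul(3, Pow(Add(c, Add(c, Mul(-1, c))), 2)) = Mul(3, Pow(Add(c, 0), 2)) = Mul(3, Pow(c, 2)))
Add(Function('M')(49), -34529) = Add(Mul(3, Pow(49, 2)), -34529) = Add(Mul(3, 2401), -34529) = Add(7203, -34529) = -27326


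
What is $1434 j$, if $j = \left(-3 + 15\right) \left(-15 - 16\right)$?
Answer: $-533448$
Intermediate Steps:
$j = -372$ ($j = 12 \left(-31\right) = -372$)
$1434 j = 1434 \left(-372\right) = -533448$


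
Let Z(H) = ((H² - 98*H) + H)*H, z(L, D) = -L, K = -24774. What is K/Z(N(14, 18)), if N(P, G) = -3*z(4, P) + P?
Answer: 12387/23998 ≈ 0.51617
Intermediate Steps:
N(P, G) = 12 + P (N(P, G) = -(-3)*4 + P = -3*(-4) + P = 12 + P)
Z(H) = H*(H² - 97*H) (Z(H) = (H² - 97*H)*H = H*(H² - 97*H))
K/Z(N(14, 18)) = -24774*1/((-97 + (12 + 14))*(12 + 14)²) = -24774*1/(676*(-97 + 26)) = -24774/(676*(-71)) = -24774/(-47996) = -24774*(-1/47996) = 12387/23998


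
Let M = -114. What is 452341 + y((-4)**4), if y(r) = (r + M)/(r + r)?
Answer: 115799367/256 ≈ 4.5234e+5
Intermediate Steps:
y(r) = (-114 + r)/(2*r) (y(r) = (r - 114)/(r + r) = (-114 + r)/((2*r)) = (-114 + r)*(1/(2*r)) = (-114 + r)/(2*r))
452341 + y((-4)**4) = 452341 + (-114 + (-4)**4)/(2*((-4)**4)) = 452341 + (1/2)*(-114 + 256)/256 = 452341 + (1/2)*(1/256)*142 = 452341 + 71/256 = 115799367/256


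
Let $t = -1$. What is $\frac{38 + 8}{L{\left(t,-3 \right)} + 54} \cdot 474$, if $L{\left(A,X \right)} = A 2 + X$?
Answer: $\frac{21804}{49} \approx 444.98$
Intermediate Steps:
$L{\left(A,X \right)} = X + 2 A$ ($L{\left(A,X \right)} = 2 A + X = X + 2 A$)
$\frac{38 + 8}{L{\left(t,-3 \right)} + 54} \cdot 474 = \frac{38 + 8}{\left(-3 + 2 \left(-1\right)\right) + 54} \cdot 474 = \frac{46}{\left(-3 - 2\right) + 54} \cdot 474 = \frac{46}{-5 + 54} \cdot 474 = \frac{46}{49} \cdot 474 = \frac{21804}{49}$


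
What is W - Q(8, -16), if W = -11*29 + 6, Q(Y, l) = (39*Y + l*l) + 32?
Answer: -913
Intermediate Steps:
Q(Y, l) = 32 + l² + 39*Y (Q(Y, l) = (39*Y + l²) + 32 = (l² + 39*Y) + 32 = 32 + l² + 39*Y)
W = -313 (W = -319 + 6 = -313)
W - Q(8, -16) = -313 - (32 + (-16)² + 39*8) = -313 - (32 + 256 + 312) = -313 - 1*600 = -313 - 600 = -913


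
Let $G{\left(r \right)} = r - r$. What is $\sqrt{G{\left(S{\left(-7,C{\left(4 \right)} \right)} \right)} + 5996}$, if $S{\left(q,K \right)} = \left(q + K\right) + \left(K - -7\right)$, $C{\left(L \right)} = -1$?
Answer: $2 \sqrt{1499} \approx 77.434$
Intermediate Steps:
$S{\left(q,K \right)} = 7 + q + 2 K$ ($S{\left(q,K \right)} = \left(K + q\right) + \left(K + 7\right) = \left(K + q\right) + \left(7 + K\right) = 7 + q + 2 K$)
$G{\left(r \right)} = 0$
$\sqrt{G{\left(S{\left(-7,C{\left(4 \right)} \right)} \right)} + 5996} = \sqrt{0 + 5996} = \sqrt{5996} = 2 \sqrt{1499}$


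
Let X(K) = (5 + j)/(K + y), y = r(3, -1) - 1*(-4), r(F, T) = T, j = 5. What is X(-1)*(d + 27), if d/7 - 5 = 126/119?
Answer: 5900/17 ≈ 347.06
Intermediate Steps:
y = 3 (y = -1 - 1*(-4) = -1 + 4 = 3)
d = 721/17 (d = 35 + 7*(126/119) = 35 + 7*(126*(1/119)) = 35 + 7*(18/17) = 35 + 126/17 = 721/17 ≈ 42.412)
X(K) = 10/(3 + K) (X(K) = (5 + 5)/(K + 3) = 10/(3 + K))
X(-1)*(d + 27) = (10/(3 - 1))*(721/17 + 27) = (10/2)*(1180/17) = (10*(½))*(1180/17) = 5*(1180/17) = 5900/17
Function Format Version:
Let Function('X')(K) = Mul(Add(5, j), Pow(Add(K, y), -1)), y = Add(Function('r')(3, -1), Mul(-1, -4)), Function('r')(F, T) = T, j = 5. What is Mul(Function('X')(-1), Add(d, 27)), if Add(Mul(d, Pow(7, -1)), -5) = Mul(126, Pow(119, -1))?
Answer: Rational(5900, 17) ≈ 347.06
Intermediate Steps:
y = 3 (y = Add(-1, Mul(-1, -4)) = Add(-1, 4) = 3)
d = Rational(721, 17) (d = Add(35, Mul(7, Mul(126, Pow(119, -1)))) = Add(35, Mul(7, Mul(126, Rational(1, 119)))) = Add(35, Mul(7, Rational(18, 17))) = Add(35, Rational(126, 17)) = Rational(721, 17) ≈ 42.412)
Function('X')(K) = Mul(10, Pow(Add(3, K), -1)) (Function('X')(K) = Mul(Add(5, 5), Pow(Add(K, 3), -1)) = Mul(10, Pow(Add(3, K), -1)))
Mul(Function('X')(-1), Add(d, 27)) = Mul(Mul(10, Pow(Add(3, -1), -1)), Add(Rational(721, 17), 27)) = Mul(Mul(10, Pow(2, -1)), Rational(1180, 17)) = Mul(Mul(10, Rational(1, 2)), Rational(1180, 17)) = Mul(5, Rational(1180, 17)) = Rational(5900, 17)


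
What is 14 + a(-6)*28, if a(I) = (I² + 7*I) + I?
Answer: -322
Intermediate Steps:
a(I) = I² + 8*I
14 + a(-6)*28 = 14 - 6*(8 - 6)*28 = 14 - 6*2*28 = 14 - 12*28 = 14 - 336 = -322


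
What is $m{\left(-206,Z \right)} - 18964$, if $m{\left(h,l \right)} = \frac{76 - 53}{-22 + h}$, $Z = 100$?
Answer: $- \frac{4323815}{228} \approx -18964.0$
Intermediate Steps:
$m{\left(h,l \right)} = \frac{23}{-22 + h}$
$m{\left(-206,Z \right)} - 18964 = \frac{23}{-22 - 206} - 18964 = \frac{23}{-228} - 18964 = 23 \left(- \frac{1}{228}\right) - 18964 = - \frac{23}{228} - 18964 = - \frac{4323815}{228}$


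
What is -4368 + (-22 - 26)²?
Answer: -2064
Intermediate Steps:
-4368 + (-22 - 26)² = -4368 + (-48)² = -4368 + 2304 = -2064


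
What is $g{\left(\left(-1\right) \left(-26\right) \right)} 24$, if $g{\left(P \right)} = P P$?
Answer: $16224$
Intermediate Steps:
$g{\left(P \right)} = P^{2}$
$g{\left(\left(-1\right) \left(-26\right) \right)} 24 = \left(\left(-1\right) \left(-26\right)\right)^{2} \cdot 24 = 26^{2} \cdot 24 = 676 \cdot 24 = 16224$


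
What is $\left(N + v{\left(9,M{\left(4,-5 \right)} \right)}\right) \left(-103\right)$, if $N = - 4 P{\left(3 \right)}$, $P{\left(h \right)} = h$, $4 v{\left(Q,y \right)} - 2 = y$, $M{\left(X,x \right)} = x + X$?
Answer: $\frac{4841}{4} \approx 1210.3$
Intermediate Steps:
$M{\left(X,x \right)} = X + x$
$v{\left(Q,y \right)} = \frac{1}{2} + \frac{y}{4}$
$N = -12$ ($N = \left(-4\right) 3 = -12$)
$\left(N + v{\left(9,M{\left(4,-5 \right)} \right)}\right) \left(-103\right) = \left(-12 + \left(\frac{1}{2} + \frac{4 - 5}{4}\right)\right) \left(-103\right) = \left(-12 + \left(\frac{1}{2} + \frac{1}{4} \left(-1\right)\right)\right) \left(-103\right) = \left(-12 + \left(\frac{1}{2} - \frac{1}{4}\right)\right) \left(-103\right) = \left(-12 + \frac{1}{4}\right) \left(-103\right) = \left(- \frac{47}{4}\right) \left(-103\right) = \frac{4841}{4}$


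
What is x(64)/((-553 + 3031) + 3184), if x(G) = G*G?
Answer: 2048/2831 ≈ 0.72342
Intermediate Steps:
x(G) = G²
x(64)/((-553 + 3031) + 3184) = 64²/((-553 + 3031) + 3184) = 4096/(2478 + 3184) = 4096/5662 = 4096*(1/5662) = 2048/2831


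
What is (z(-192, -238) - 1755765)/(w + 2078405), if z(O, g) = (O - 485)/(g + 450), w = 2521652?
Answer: -372222857/975212084 ≈ -0.38168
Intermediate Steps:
z(O, g) = (-485 + O)/(450 + g)
(z(-192, -238) - 1755765)/(w + 2078405) = ((-485 - 192)/(450 - 238) - 1755765)/(2521652 + 2078405) = (-677/212 - 1755765)/4600057 = ((1/212)*(-677) - 1755765)*(1/4600057) = (-677/212 - 1755765)*(1/4600057) = -372222857/212*1/4600057 = -372222857/975212084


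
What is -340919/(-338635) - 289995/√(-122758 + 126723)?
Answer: 340919/338635 - 57999*√3965/793 ≈ -4604.4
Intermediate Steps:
-340919/(-338635) - 289995/√(-122758 + 126723) = -340919*(-1/338635) - 289995*√3965/3965 = 340919/338635 - 57999*√3965/793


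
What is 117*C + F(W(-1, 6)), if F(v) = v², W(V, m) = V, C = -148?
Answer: -17315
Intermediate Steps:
117*C + F(W(-1, 6)) = 117*(-148) + (-1)² = -17316 + 1 = -17315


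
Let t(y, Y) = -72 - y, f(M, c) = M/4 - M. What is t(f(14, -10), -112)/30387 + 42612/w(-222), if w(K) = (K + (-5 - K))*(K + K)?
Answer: 71928573/3747730 ≈ 19.193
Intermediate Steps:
f(M, c) = -3*M/4 (f(M, c) = M*(¼) - M = M/4 - M = -3*M/4)
w(K) = -10*K
t(f(14, -10), -112)/30387 + 42612/w(-222) = (-72 - (-3)*14/4)/30387 + 42612/((-10*(-222))) = (-72 - 1*(-21/2))*(1/30387) + 42612/2220 = (-72 + 21/2)*(1/30387) + 42612*(1/2220) = -123/2*1/30387 + 3551/185 = -41/20258 + 3551/185 = 71928573/3747730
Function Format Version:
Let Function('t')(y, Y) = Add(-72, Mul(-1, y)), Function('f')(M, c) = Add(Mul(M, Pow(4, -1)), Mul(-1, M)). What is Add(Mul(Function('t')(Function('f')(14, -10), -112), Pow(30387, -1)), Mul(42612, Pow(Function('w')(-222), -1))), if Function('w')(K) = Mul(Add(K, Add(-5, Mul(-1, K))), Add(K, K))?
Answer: Rational(71928573, 3747730) ≈ 19.193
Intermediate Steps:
Function('f')(M, c) = Mul(Rational(-3, 4), M) (Function('f')(M, c) = Add(Mul(M, Rational(1, 4)), Mul(-1, M)) = Add(Mul(Rational(1, 4), M), Mul(-1, M)) = Mul(Rational(-3, 4), M))
Function('w')(K) = Mul(-10, K) (Function('w')(K) = Mul(-5, Mul(2, K)) = Mul(-10, K))
Add(Mul(Function('t')(Function('f')(14, -10), -112), Pow(30387, -1)), Mul(42612, Pow(Function('w')(-222), -1))) = Add(Mul(Add(-72, Mul(-1, Mul(Rational(-3, 4), 14))), Pow(30387, -1)), Mul(42612, Pow(Mul(-10, -222), -1))) = Add(Mul(Add(-72, Mul(-1, Rational(-21, 2))), Rational(1, 30387)), Mul(42612, Pow(2220, -1))) = Add(Mul(Add(-72, Rational(21, 2)), Rational(1, 30387)), Mul(42612, Rational(1, 2220))) = Add(Mul(Rational(-123, 2), Rational(1, 30387)), Rational(3551, 185)) = Add(Rational(-41, 20258), Rational(3551, 185)) = Rational(71928573, 3747730)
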